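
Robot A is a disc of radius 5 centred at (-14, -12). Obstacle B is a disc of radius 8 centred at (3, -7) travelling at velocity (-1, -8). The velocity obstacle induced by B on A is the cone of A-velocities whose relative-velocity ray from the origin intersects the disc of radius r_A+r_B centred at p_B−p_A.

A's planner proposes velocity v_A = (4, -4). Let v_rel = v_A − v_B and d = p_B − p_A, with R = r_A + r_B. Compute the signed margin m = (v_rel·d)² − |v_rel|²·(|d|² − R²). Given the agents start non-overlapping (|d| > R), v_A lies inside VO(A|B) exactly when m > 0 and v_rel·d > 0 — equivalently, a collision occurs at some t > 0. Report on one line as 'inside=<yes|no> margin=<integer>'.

d = (17, 5),  |d|² = 314;  R = 5+8 = 13,  c = 314−13² = 145
v_rel = (5, 4),  |v_rel|² = 41;  v_rel·d = (5)·(17) + (4)·(5) = 105
41·t² − 210·t + 145 = 0  ⇒  m = 105² − 41·145 = 5080
m = 5080 > 0,  v_rel·d = 105 > 0  ⇒  inside

inside=yes margin=5080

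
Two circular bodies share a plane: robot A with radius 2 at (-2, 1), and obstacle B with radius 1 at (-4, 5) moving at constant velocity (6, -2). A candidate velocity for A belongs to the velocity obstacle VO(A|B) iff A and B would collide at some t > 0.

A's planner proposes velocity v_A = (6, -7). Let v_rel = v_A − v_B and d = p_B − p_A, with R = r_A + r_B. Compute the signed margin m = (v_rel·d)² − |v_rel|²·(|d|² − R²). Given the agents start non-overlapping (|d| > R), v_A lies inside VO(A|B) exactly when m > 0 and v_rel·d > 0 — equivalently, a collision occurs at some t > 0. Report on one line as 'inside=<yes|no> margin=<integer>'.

d = (-2, 4),  |d|² = 20;  R = 2+1 = 3,  c = 20−3² = 11
v_rel = (0, -5),  |v_rel|² = 25;  v_rel·d = (0)·(-2) + (-5)·(4) = -20
25·t² + 40·t + 11 = 0  ⇒  m = (-20)² − 25·11 = 125
m = 125 > 0,  v_rel·d = -20 < 0  ⇒  outside

inside=no margin=125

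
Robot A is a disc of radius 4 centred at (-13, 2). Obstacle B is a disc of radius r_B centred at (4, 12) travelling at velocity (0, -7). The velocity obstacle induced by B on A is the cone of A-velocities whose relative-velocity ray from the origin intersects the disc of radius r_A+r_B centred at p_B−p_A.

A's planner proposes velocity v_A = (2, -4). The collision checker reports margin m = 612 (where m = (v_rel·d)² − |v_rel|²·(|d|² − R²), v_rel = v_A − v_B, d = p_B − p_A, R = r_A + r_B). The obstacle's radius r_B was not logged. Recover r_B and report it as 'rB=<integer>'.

m = 612
d = (17, 10);  v_rel = (2, 3),  |v_rel|² = 13
v_rel×d = (2)·(10) − (3)·(17) = -31
since m = R²·13 − (-31)²:  R² = (961 + 612) / 13 = 121
R = √121 = 11  ⇒  r_B = 11 − 4 = 7

rB=7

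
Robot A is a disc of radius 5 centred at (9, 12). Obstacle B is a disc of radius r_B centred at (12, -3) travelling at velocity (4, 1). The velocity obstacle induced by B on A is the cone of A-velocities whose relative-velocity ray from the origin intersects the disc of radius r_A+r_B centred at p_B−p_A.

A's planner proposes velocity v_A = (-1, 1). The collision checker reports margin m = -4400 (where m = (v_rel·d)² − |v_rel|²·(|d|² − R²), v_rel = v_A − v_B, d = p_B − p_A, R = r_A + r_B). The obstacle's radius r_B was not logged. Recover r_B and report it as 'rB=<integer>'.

m = -4400
d = (3, -15);  v_rel = (-5, 0),  |v_rel|² = 25
v_rel×d = (-5)·(-15) − (0)·(3) = 75
since m = R²·25 − 75²:  R² = (5625 + -4400) / 25 = 49
R = √49 = 7  ⇒  r_B = 7 − 5 = 2

rB=2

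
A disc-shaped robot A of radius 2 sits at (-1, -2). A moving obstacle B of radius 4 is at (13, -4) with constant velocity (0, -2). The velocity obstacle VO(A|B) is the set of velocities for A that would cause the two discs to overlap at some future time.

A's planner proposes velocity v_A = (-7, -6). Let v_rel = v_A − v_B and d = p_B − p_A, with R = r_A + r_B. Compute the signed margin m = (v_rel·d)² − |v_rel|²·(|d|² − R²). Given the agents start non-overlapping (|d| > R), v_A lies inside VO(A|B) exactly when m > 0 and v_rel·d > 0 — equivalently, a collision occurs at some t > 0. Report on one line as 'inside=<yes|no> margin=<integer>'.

d = (14, -2),  |d|² = 200;  R = 2+4 = 6,  c = 200−6² = 164
v_rel = (-7, -4),  |v_rel|² = 65;  v_rel·d = (-7)·(14) + (-4)·(-2) = -90
65·t² + 180·t + 164 = 0  ⇒  m = (-90)² − 65·164 = -2560
m = -2560 < 0,  v_rel·d = -90 < 0  ⇒  outside

inside=no margin=-2560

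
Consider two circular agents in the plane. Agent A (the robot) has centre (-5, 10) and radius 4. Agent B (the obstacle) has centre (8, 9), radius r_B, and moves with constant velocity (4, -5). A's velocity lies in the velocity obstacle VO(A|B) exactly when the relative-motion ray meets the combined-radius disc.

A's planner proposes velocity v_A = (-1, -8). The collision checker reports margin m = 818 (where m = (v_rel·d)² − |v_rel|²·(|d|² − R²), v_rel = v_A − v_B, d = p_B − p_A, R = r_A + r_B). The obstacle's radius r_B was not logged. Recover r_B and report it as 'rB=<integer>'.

m = 818
d = (13, -1);  v_rel = (-5, -3),  |v_rel|² = 34
v_rel×d = (-5)·(-1) − (-3)·(13) = 44
since m = R²·34 − 44²:  R² = (1936 + 818) / 34 = 81
R = √81 = 9  ⇒  r_B = 9 − 4 = 5

rB=5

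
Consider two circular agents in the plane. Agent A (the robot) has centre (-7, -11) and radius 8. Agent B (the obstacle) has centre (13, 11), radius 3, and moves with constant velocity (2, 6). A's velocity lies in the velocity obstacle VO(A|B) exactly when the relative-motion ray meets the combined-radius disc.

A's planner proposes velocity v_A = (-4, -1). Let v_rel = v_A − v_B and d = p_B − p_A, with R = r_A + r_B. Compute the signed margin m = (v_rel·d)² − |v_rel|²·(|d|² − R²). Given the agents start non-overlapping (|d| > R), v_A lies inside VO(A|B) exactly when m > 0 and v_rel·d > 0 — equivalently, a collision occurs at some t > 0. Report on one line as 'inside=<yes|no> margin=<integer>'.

d = (20, 22),  |d|² = 884;  R = 8+3 = 11,  c = 884−11² = 763
v_rel = (-6, -7),  |v_rel|² = 85;  v_rel·d = (-6)·(20) + (-7)·(22) = -274
85·t² + 548·t + 763 = 0  ⇒  m = (-274)² − 85·763 = 10221
m = 10221 > 0,  v_rel·d = -274 < 0  ⇒  outside

inside=no margin=10221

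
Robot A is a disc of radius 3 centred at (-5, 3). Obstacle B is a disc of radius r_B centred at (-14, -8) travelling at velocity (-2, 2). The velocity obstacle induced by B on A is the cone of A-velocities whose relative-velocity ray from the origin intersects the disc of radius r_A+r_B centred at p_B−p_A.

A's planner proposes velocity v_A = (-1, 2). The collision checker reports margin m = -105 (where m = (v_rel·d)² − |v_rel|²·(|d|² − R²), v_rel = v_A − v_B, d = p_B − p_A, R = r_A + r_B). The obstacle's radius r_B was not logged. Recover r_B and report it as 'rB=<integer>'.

m = -105
d = (-9, -11);  v_rel = (1, 0),  |v_rel|² = 1
v_rel×d = (1)·(-11) − (0)·(-9) = -11
since m = R²·1 − (-11)²:  R² = (121 + -105) / 1 = 16
R = √16 = 4  ⇒  r_B = 4 − 3 = 1

rB=1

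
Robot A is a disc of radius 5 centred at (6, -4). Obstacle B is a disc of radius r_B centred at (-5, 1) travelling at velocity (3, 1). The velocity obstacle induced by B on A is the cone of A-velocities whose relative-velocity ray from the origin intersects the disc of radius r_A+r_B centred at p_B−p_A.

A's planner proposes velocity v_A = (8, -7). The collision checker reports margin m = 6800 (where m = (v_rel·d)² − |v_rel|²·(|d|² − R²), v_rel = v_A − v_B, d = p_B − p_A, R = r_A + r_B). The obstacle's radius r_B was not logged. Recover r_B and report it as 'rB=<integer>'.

m = 6800
d = (-11, 5);  v_rel = (5, -8),  |v_rel|² = 89
v_rel×d = (5)·(5) − (-8)·(-11) = -63
since m = R²·89 − (-63)²:  R² = (3969 + 6800) / 89 = 121
R = √121 = 11  ⇒  r_B = 11 − 5 = 6

rB=6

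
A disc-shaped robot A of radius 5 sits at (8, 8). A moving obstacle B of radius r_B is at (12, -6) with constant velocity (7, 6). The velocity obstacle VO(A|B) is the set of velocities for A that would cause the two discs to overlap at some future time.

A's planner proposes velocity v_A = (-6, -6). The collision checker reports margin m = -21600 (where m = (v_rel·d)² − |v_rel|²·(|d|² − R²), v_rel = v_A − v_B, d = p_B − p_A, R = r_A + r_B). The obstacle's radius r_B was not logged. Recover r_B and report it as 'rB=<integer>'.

m = -21600
d = (4, -14);  v_rel = (-13, -12),  |v_rel|² = 313
v_rel×d = (-13)·(-14) − (-12)·(4) = 230
since m = R²·313 − 230²:  R² = (52900 + -21600) / 313 = 100
R = √100 = 10  ⇒  r_B = 10 − 5 = 5

rB=5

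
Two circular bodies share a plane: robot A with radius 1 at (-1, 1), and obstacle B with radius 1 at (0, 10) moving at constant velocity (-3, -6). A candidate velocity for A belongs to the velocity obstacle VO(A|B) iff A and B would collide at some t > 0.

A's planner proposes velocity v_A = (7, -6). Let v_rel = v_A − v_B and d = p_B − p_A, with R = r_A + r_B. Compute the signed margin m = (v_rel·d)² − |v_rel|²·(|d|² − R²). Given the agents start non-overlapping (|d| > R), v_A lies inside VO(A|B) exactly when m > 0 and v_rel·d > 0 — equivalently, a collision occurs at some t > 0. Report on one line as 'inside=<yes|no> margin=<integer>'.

d = (1, 9),  |d|² = 82;  R = 1+1 = 2,  c = 82−2² = 78
v_rel = (10, 0),  |v_rel|² = 100;  v_rel·d = (10)·(1) + (0)·(9) = 10
100·t² − 20·t + 78 = 0  ⇒  m = 10² − 100·78 = -7700
m = -7700 < 0,  v_rel·d = 10 > 0  ⇒  outside

inside=no margin=-7700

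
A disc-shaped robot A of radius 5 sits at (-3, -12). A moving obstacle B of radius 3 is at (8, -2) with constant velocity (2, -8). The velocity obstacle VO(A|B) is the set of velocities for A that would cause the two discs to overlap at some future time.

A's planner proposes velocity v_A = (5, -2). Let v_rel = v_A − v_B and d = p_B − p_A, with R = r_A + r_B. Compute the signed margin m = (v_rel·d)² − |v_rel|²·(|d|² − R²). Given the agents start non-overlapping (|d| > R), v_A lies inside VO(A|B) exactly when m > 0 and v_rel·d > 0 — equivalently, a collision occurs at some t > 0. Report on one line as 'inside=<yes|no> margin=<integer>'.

d = (11, 10),  |d|² = 221;  R = 5+3 = 8,  c = 221−8² = 157
v_rel = (3, 6),  |v_rel|² = 45;  v_rel·d = (3)·(11) + (6)·(10) = 93
45·t² − 186·t + 157 = 0  ⇒  m = 93² − 45·157 = 1584
m = 1584 > 0,  v_rel·d = 93 > 0  ⇒  inside

inside=yes margin=1584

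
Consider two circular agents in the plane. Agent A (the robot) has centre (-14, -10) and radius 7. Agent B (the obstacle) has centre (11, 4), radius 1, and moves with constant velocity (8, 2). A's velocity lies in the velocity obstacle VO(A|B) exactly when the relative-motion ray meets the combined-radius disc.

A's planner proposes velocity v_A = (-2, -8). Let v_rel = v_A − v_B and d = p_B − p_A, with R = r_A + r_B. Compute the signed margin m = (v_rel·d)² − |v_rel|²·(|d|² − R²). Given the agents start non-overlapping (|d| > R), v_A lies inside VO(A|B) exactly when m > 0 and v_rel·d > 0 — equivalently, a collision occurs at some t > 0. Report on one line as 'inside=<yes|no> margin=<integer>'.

d = (25, 14),  |d|² = 821;  R = 7+1 = 8,  c = 821−8² = 757
v_rel = (-10, -10),  |v_rel|² = 200;  v_rel·d = (-10)·(25) + (-10)·(14) = -390
200·t² + 780·t + 757 = 0  ⇒  m = (-390)² − 200·757 = 700
m = 700 > 0,  v_rel·d = -390 < 0  ⇒  outside

inside=no margin=700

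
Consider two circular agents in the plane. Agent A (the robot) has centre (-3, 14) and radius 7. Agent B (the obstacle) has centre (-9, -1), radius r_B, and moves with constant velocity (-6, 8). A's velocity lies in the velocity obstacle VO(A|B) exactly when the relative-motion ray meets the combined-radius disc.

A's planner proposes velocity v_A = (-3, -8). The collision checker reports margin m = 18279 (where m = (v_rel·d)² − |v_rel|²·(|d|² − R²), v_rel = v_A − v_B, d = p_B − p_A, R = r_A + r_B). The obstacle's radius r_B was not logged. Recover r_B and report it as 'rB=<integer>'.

m = 18279
d = (-6, -15);  v_rel = (3, -16),  |v_rel|² = 265
v_rel×d = (3)·(-15) − (-16)·(-6) = -141
since m = R²·265 − (-141)²:  R² = (19881 + 18279) / 265 = 144
R = √144 = 12  ⇒  r_B = 12 − 7 = 5

rB=5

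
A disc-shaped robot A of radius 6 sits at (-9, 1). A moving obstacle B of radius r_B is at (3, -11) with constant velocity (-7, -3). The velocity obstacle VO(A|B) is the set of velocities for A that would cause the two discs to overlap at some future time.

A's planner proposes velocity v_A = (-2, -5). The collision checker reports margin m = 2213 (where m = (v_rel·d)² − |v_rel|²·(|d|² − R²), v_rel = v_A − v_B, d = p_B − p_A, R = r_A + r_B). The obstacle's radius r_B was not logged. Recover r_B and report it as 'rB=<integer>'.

m = 2213
d = (12, -12);  v_rel = (5, -2),  |v_rel|² = 29
v_rel×d = (5)·(-12) − (-2)·(12) = -36
since m = R²·29 − (-36)²:  R² = (1296 + 2213) / 29 = 121
R = √121 = 11  ⇒  r_B = 11 − 6 = 5

rB=5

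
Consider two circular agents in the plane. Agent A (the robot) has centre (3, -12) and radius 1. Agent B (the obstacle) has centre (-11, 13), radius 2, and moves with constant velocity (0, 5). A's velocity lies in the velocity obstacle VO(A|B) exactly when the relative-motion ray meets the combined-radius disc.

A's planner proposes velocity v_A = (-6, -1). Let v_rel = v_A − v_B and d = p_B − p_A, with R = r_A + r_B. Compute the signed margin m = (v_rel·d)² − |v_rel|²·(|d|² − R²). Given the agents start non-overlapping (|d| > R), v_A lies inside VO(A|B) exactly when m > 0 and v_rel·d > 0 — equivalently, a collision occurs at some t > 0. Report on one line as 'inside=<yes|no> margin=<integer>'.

d = (-14, 25),  |d|² = 821;  R = 1+2 = 3,  c = 821−3² = 812
v_rel = (-6, -6),  |v_rel|² = 72;  v_rel·d = (-6)·(-14) + (-6)·(25) = -66
72·t² + 132·t + 812 = 0  ⇒  m = (-66)² − 72·812 = -54108
m = -54108 < 0,  v_rel·d = -66 < 0  ⇒  outside

inside=no margin=-54108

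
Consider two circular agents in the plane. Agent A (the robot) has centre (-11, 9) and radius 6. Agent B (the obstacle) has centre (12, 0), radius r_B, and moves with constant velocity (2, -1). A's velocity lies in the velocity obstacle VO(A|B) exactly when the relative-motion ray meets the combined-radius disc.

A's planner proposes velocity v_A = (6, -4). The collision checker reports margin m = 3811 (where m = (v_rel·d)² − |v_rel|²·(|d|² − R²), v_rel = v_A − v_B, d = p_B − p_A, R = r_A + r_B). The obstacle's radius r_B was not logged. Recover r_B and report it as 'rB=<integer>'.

m = 3811
d = (23, -9);  v_rel = (4, -3),  |v_rel|² = 25
v_rel×d = (4)·(-9) − (-3)·(23) = 33
since m = R²·25 − 33²:  R² = (1089 + 3811) / 25 = 196
R = √196 = 14  ⇒  r_B = 14 − 6 = 8

rB=8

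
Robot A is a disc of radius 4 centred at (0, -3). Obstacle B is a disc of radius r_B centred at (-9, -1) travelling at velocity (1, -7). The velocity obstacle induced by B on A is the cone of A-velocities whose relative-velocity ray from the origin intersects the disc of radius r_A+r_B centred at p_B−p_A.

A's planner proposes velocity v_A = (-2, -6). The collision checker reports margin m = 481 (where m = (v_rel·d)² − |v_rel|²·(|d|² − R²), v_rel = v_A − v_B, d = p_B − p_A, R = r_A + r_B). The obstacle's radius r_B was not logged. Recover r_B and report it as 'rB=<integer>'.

m = 481
d = (-9, 2);  v_rel = (-3, 1),  |v_rel|² = 10
v_rel×d = (-3)·(2) − (1)·(-9) = 3
since m = R²·10 − 3²:  R² = (9 + 481) / 10 = 49
R = √49 = 7  ⇒  r_B = 7 − 4 = 3

rB=3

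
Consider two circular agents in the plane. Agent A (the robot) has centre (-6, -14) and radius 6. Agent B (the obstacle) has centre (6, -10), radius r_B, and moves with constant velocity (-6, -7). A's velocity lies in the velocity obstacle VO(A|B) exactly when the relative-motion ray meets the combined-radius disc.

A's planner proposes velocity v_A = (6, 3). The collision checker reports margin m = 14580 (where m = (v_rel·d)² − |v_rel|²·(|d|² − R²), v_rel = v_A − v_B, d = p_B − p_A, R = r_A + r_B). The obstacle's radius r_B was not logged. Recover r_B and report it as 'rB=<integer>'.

m = 14580
d = (12, 4);  v_rel = (12, 10),  |v_rel|² = 244
v_rel×d = (12)·(4) − (10)·(12) = -72
since m = R²·244 − (-72)²:  R² = (5184 + 14580) / 244 = 81
R = √81 = 9  ⇒  r_B = 9 − 6 = 3

rB=3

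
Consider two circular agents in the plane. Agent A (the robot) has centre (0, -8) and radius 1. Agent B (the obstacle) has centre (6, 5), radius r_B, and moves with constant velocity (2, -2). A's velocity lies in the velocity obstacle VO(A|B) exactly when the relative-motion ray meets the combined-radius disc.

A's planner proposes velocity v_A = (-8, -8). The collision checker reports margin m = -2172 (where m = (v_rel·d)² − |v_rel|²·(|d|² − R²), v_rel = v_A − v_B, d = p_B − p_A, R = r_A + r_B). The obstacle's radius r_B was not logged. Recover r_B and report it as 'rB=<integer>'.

m = -2172
d = (6, 13);  v_rel = (-10, -6),  |v_rel|² = 136
v_rel×d = (-10)·(13) − (-6)·(6) = -94
since m = R²·136 − (-94)²:  R² = (8836 + -2172) / 136 = 49
R = √49 = 7  ⇒  r_B = 7 − 1 = 6

rB=6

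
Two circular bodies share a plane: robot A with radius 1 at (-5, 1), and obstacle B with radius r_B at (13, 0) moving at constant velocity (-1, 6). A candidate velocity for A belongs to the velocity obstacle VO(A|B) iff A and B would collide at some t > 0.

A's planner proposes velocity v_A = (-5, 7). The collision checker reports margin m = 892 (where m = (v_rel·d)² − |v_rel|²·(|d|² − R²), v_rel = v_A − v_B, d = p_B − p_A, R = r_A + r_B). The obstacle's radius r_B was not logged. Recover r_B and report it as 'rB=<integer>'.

m = 892
d = (18, -1);  v_rel = (-4, 1),  |v_rel|² = 17
v_rel×d = (-4)·(-1) − (1)·(18) = -14
since m = R²·17 − (-14)²:  R² = (196 + 892) / 17 = 64
R = √64 = 8  ⇒  r_B = 8 − 1 = 7

rB=7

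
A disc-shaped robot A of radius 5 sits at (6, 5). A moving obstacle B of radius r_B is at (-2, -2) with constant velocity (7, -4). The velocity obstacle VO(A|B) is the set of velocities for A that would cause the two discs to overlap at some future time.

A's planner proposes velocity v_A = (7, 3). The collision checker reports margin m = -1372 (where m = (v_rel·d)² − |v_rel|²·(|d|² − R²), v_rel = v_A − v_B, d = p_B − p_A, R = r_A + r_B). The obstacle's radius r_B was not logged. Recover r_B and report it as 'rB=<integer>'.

m = -1372
d = (-8, -7);  v_rel = (0, 7),  |v_rel|² = 49
v_rel×d = (0)·(-7) − (7)·(-8) = 56
since m = R²·49 − 56²:  R² = (3136 + -1372) / 49 = 36
R = √36 = 6  ⇒  r_B = 6 − 5 = 1

rB=1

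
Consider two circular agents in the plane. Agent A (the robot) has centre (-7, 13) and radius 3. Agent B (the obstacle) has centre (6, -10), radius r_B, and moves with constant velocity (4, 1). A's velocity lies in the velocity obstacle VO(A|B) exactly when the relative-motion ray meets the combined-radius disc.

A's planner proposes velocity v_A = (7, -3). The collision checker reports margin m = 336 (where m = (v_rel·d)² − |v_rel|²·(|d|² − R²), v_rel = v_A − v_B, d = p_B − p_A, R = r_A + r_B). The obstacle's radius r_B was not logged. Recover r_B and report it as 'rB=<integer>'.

m = 336
d = (13, -23);  v_rel = (3, -4),  |v_rel|² = 25
v_rel×d = (3)·(-23) − (-4)·(13) = -17
since m = R²·25 − (-17)²:  R² = (289 + 336) / 25 = 25
R = √25 = 5  ⇒  r_B = 5 − 3 = 2

rB=2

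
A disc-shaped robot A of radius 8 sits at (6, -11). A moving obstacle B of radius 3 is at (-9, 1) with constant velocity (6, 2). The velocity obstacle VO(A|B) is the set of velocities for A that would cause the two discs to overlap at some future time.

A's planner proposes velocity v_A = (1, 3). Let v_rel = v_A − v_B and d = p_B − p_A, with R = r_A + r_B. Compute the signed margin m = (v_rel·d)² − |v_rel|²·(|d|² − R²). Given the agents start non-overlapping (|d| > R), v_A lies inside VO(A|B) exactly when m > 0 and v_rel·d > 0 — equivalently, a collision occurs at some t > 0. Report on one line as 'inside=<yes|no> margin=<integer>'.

d = (-15, 12),  |d|² = 369;  R = 8+3 = 11,  c = 369−11² = 248
v_rel = (-5, 1),  |v_rel|² = 26;  v_rel·d = (-5)·(-15) + (1)·(12) = 87
26·t² − 174·t + 248 = 0  ⇒  m = 87² − 26·248 = 1121
m = 1121 > 0,  v_rel·d = 87 > 0  ⇒  inside

inside=yes margin=1121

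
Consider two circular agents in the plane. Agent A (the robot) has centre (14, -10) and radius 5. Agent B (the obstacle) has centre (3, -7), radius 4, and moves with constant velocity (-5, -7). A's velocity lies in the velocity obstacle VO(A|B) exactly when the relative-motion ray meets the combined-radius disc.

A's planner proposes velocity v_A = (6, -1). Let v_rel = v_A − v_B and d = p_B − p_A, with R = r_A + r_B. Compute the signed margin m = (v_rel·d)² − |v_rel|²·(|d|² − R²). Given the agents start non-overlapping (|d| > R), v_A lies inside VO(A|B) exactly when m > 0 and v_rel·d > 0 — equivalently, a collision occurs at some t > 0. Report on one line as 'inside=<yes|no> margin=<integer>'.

d = (-11, 3),  |d|² = 130;  R = 5+4 = 9,  c = 130−9² = 49
v_rel = (11, 6),  |v_rel|² = 157;  v_rel·d = (11)·(-11) + (6)·(3) = -103
157·t² + 206·t + 49 = 0  ⇒  m = (-103)² − 157·49 = 2916
m = 2916 > 0,  v_rel·d = -103 < 0  ⇒  outside

inside=no margin=2916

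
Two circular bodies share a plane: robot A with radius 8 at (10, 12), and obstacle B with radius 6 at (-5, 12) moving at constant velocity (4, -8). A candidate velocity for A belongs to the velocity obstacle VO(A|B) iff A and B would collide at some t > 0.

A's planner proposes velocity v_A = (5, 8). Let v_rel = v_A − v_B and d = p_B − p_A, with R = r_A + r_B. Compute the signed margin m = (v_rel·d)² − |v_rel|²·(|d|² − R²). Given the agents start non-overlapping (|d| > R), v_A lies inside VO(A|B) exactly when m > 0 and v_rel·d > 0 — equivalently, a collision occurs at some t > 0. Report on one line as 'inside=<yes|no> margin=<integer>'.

d = (-15, 0),  |d|² = 225;  R = 8+6 = 14,  c = 225−14² = 29
v_rel = (1, 16),  |v_rel|² = 257;  v_rel·d = (1)·(-15) + (16)·(0) = -15
257·t² + 30·t + 29 = 0  ⇒  m = (-15)² − 257·29 = -7228
m = -7228 < 0,  v_rel·d = -15 < 0  ⇒  outside

inside=no margin=-7228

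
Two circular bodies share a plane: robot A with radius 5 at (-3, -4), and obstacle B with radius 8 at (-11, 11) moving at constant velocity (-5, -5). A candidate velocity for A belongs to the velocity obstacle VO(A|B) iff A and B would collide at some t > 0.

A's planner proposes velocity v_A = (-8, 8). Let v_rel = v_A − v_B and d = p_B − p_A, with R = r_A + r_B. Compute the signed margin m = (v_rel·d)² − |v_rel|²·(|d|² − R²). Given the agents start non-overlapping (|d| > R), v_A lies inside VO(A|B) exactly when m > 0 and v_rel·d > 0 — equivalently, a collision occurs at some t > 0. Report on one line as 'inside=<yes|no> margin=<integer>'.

d = (-8, 15),  |d|² = 289;  R = 5+8 = 13,  c = 289−13² = 120
v_rel = (-3, 13),  |v_rel|² = 178;  v_rel·d = (-3)·(-8) + (13)·(15) = 219
178·t² − 438·t + 120 = 0  ⇒  m = 219² − 178·120 = 26601
m = 26601 > 0,  v_rel·d = 219 > 0  ⇒  inside

inside=yes margin=26601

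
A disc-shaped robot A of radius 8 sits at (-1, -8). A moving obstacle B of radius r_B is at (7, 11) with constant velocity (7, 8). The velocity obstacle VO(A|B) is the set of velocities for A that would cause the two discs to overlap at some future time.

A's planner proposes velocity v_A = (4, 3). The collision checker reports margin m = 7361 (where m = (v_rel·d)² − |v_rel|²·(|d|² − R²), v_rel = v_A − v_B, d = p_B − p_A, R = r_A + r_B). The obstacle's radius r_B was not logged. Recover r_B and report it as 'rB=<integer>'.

m = 7361
d = (8, 19);  v_rel = (-3, -5),  |v_rel|² = 34
v_rel×d = (-3)·(19) − (-5)·(8) = -17
since m = R²·34 − (-17)²:  R² = (289 + 7361) / 34 = 225
R = √225 = 15  ⇒  r_B = 15 − 8 = 7

rB=7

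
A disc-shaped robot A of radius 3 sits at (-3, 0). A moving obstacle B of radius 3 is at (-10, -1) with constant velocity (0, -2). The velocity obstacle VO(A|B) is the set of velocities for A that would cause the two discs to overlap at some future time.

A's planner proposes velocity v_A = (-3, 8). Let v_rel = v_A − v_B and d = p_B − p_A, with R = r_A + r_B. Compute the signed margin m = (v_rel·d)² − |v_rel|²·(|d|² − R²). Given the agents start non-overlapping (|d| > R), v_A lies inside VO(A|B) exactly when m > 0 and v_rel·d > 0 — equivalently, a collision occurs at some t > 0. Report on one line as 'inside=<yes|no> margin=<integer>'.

d = (-7, -1),  |d|² = 50;  R = 3+3 = 6,  c = 50−6² = 14
v_rel = (-3, 10),  |v_rel|² = 109;  v_rel·d = (-3)·(-7) + (10)·(-1) = 11
109·t² − 22·t + 14 = 0  ⇒  m = 11² − 109·14 = -1405
m = -1405 < 0,  v_rel·d = 11 > 0  ⇒  outside

inside=no margin=-1405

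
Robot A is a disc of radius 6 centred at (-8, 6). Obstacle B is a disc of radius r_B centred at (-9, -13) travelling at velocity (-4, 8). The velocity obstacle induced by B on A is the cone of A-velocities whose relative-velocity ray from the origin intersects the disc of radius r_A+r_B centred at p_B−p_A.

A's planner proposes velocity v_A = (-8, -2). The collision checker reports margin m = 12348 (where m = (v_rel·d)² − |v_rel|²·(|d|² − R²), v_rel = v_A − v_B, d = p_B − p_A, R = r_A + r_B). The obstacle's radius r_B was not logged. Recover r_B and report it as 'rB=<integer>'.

m = 12348
d = (-1, -19);  v_rel = (-4, -10),  |v_rel|² = 116
v_rel×d = (-4)·(-19) − (-10)·(-1) = 66
since m = R²·116 − 66²:  R² = (4356 + 12348) / 116 = 144
R = √144 = 12  ⇒  r_B = 12 − 6 = 6

rB=6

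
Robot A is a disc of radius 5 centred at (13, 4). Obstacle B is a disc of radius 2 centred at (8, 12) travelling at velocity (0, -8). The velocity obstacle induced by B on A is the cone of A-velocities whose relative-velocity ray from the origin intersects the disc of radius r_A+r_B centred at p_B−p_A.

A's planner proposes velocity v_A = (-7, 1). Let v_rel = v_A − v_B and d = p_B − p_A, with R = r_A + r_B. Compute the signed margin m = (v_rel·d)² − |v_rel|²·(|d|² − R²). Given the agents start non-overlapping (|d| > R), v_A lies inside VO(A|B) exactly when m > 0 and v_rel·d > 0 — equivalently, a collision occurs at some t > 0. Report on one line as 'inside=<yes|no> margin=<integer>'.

d = (-5, 8),  |d|² = 89;  R = 5+2 = 7,  c = 89−7² = 40
v_rel = (-7, 9),  |v_rel|² = 130;  v_rel·d = (-7)·(-5) + (9)·(8) = 107
130·t² − 214·t + 40 = 0  ⇒  m = 107² − 130·40 = 6249
m = 6249 > 0,  v_rel·d = 107 > 0  ⇒  inside

inside=yes margin=6249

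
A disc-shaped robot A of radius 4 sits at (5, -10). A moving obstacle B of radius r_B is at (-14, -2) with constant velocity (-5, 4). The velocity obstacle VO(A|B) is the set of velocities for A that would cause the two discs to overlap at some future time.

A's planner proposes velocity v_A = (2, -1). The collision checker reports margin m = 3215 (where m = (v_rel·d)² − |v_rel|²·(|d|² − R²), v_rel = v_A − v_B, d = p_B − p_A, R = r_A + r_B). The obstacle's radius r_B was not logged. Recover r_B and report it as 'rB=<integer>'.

m = 3215
d = (-19, 8);  v_rel = (7, -5),  |v_rel|² = 74
v_rel×d = (7)·(8) − (-5)·(-19) = -39
since m = R²·74 − (-39)²:  R² = (1521 + 3215) / 74 = 64
R = √64 = 8  ⇒  r_B = 8 − 4 = 4

rB=4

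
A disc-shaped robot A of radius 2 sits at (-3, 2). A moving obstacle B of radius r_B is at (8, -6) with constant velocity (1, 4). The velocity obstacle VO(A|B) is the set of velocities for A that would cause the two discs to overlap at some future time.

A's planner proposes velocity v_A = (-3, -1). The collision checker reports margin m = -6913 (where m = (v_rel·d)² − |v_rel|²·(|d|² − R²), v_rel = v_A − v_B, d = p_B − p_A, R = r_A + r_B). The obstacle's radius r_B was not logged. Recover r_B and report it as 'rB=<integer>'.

m = -6913
d = (11, -8);  v_rel = (-4, -5),  |v_rel|² = 41
v_rel×d = (-4)·(-8) − (-5)·(11) = 87
since m = R²·41 − 87²:  R² = (7569 + -6913) / 41 = 16
R = √16 = 4  ⇒  r_B = 4 − 2 = 2

rB=2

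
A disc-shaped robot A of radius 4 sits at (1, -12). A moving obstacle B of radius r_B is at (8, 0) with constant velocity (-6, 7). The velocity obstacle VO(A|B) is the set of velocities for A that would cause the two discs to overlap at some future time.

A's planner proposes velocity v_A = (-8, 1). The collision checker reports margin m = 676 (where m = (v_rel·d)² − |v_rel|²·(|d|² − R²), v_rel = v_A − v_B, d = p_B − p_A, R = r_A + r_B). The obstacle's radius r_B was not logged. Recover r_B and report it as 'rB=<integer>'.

m = 676
d = (7, 12);  v_rel = (-2, -6),  |v_rel|² = 40
v_rel×d = (-2)·(12) − (-6)·(7) = 18
since m = R²·40 − 18²:  R² = (324 + 676) / 40 = 25
R = √25 = 5  ⇒  r_B = 5 − 4 = 1

rB=1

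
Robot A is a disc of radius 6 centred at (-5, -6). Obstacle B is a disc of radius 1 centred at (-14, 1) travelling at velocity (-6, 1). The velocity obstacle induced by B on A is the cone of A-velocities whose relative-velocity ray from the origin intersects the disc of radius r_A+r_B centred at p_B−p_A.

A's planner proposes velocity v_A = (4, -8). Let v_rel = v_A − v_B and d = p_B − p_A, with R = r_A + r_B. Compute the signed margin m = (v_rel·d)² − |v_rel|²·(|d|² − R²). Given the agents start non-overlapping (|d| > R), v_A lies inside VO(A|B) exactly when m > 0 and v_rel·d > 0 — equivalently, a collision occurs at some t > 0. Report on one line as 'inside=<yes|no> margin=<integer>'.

d = (-9, 7),  |d|² = 130;  R = 6+1 = 7,  c = 130−7² = 81
v_rel = (10, -9),  |v_rel|² = 181;  v_rel·d = (10)·(-9) + (-9)·(7) = -153
181·t² + 306·t + 81 = 0  ⇒  m = (-153)² − 181·81 = 8748
m = 8748 > 0,  v_rel·d = -153 < 0  ⇒  outside

inside=no margin=8748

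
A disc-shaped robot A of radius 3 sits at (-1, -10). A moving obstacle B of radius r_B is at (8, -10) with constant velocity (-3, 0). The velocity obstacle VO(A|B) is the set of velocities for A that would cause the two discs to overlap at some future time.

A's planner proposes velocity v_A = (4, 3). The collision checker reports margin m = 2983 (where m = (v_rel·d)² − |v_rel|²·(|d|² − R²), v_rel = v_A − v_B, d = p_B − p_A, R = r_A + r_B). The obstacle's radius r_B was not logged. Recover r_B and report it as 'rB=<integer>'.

m = 2983
d = (9, 0);  v_rel = (7, 3),  |v_rel|² = 58
v_rel×d = (7)·(0) − (3)·(9) = -27
since m = R²·58 − (-27)²:  R² = (729 + 2983) / 58 = 64
R = √64 = 8  ⇒  r_B = 8 − 3 = 5

rB=5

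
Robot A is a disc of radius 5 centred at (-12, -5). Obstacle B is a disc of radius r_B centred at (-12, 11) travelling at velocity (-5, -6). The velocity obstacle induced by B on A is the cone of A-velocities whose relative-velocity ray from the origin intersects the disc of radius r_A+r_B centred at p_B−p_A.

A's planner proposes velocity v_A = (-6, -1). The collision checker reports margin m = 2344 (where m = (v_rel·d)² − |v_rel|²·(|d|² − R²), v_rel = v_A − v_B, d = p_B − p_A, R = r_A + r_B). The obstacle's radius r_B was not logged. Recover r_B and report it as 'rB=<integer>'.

m = 2344
d = (0, 16);  v_rel = (-1, 5),  |v_rel|² = 26
v_rel×d = (-1)·(16) − (5)·(0) = -16
since m = R²·26 − (-16)²:  R² = (256 + 2344) / 26 = 100
R = √100 = 10  ⇒  r_B = 10 − 5 = 5

rB=5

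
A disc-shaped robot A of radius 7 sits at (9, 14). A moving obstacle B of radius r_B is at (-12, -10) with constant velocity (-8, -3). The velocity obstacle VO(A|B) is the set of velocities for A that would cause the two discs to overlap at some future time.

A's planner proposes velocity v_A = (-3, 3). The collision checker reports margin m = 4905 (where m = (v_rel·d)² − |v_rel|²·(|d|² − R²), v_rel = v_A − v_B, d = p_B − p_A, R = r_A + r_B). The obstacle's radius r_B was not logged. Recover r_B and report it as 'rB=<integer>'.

m = 4905
d = (-21, -24);  v_rel = (5, 6),  |v_rel|² = 61
v_rel×d = (5)·(-24) − (6)·(-21) = 6
since m = R²·61 − 6²:  R² = (36 + 4905) / 61 = 81
R = √81 = 9  ⇒  r_B = 9 − 7 = 2

rB=2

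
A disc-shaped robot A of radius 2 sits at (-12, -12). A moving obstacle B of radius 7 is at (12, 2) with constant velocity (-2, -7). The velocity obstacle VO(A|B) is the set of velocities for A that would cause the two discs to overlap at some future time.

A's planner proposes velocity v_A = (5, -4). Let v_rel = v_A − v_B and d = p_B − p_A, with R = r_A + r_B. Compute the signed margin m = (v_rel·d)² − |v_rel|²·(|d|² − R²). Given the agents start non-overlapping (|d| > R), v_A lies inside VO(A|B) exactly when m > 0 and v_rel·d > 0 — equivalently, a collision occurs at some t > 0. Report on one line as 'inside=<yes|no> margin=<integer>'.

d = (24, 14),  |d|² = 772;  R = 2+7 = 9,  c = 772−9² = 691
v_rel = (7, 3),  |v_rel|² = 58;  v_rel·d = (7)·(24) + (3)·(14) = 210
58·t² − 420·t + 691 = 0  ⇒  m = 210² − 58·691 = 4022
m = 4022 > 0,  v_rel·d = 210 > 0  ⇒  inside

inside=yes margin=4022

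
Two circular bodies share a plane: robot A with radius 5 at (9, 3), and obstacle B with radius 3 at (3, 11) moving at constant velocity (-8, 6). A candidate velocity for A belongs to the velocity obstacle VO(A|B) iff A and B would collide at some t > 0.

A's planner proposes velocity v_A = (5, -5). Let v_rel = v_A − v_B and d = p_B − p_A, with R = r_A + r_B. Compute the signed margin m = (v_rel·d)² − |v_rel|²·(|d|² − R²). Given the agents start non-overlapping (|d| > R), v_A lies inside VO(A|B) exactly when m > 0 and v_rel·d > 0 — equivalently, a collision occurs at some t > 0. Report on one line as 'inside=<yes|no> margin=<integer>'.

d = (-6, 8),  |d|² = 100;  R = 5+3 = 8,  c = 100−8² = 36
v_rel = (13, -11),  |v_rel|² = 290;  v_rel·d = (13)·(-6) + (-11)·(8) = -166
290·t² + 332·t + 36 = 0  ⇒  m = (-166)² − 290·36 = 17116
m = 17116 > 0,  v_rel·d = -166 < 0  ⇒  outside

inside=no margin=17116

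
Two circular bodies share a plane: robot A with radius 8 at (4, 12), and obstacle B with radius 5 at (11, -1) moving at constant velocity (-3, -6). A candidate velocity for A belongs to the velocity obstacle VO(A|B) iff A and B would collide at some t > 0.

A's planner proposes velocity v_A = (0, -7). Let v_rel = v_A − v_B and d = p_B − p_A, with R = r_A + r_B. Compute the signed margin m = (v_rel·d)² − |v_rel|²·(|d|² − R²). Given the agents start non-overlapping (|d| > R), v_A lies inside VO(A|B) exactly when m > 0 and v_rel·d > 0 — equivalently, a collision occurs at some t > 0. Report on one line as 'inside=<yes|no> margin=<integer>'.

d = (7, -13),  |d|² = 218;  R = 8+5 = 13,  c = 218−13² = 49
v_rel = (3, -1),  |v_rel|² = 10;  v_rel·d = (3)·(7) + (-1)·(-13) = 34
10·t² − 68·t + 49 = 0  ⇒  m = 34² − 10·49 = 666
m = 666 > 0,  v_rel·d = 34 > 0  ⇒  inside

inside=yes margin=666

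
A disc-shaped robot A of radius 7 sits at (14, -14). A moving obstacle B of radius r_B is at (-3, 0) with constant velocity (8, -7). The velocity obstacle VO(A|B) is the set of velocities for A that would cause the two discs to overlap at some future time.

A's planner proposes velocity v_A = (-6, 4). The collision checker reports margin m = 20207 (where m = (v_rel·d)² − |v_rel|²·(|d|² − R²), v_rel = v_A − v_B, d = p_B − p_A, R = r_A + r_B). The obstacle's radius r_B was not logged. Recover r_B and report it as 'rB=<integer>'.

m = 20207
d = (-17, 14);  v_rel = (-14, 11),  |v_rel|² = 317
v_rel×d = (-14)·(14) − (11)·(-17) = -9
since m = R²·317 − (-9)²:  R² = (81 + 20207) / 317 = 64
R = √64 = 8  ⇒  r_B = 8 − 7 = 1

rB=1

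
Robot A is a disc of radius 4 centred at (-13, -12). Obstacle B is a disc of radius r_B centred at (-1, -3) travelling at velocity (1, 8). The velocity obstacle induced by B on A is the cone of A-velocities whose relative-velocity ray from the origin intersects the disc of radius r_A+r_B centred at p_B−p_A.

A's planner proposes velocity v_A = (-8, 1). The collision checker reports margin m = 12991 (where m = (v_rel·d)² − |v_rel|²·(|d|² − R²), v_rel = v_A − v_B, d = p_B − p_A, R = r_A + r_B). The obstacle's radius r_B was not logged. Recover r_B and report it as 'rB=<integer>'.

m = 12991
d = (12, 9);  v_rel = (-9, -7),  |v_rel|² = 130
v_rel×d = (-9)·(9) − (-7)·(12) = 3
since m = R²·130 − 3²:  R² = (9 + 12991) / 130 = 100
R = √100 = 10  ⇒  r_B = 10 − 4 = 6

rB=6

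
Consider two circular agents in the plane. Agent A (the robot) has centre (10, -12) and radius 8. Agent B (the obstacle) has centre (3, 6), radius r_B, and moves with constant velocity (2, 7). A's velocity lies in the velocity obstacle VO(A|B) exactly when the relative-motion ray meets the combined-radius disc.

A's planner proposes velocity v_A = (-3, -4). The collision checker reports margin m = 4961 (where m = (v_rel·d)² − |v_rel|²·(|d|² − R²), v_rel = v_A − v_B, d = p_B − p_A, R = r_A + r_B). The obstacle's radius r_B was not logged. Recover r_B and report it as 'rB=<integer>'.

m = 4961
d = (-7, 18);  v_rel = (-5, -11),  |v_rel|² = 146
v_rel×d = (-5)·(18) − (-11)·(-7) = -167
since m = R²·146 − (-167)²:  R² = (27889 + 4961) / 146 = 225
R = √225 = 15  ⇒  r_B = 15 − 8 = 7

rB=7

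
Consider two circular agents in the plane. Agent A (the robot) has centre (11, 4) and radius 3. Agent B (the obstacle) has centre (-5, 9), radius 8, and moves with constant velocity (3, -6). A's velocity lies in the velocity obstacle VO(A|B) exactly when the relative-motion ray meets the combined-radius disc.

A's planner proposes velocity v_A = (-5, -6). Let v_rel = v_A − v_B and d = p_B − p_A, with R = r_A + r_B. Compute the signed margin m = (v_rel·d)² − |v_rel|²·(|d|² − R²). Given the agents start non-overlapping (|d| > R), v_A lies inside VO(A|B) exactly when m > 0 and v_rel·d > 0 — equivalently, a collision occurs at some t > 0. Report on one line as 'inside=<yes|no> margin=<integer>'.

d = (-16, 5),  |d|² = 281;  R = 3+8 = 11,  c = 281−11² = 160
v_rel = (-8, 0),  |v_rel|² = 64;  v_rel·d = (-8)·(-16) + (0)·(5) = 128
64·t² − 256·t + 160 = 0  ⇒  m = 128² − 64·160 = 6144
m = 6144 > 0,  v_rel·d = 128 > 0  ⇒  inside

inside=yes margin=6144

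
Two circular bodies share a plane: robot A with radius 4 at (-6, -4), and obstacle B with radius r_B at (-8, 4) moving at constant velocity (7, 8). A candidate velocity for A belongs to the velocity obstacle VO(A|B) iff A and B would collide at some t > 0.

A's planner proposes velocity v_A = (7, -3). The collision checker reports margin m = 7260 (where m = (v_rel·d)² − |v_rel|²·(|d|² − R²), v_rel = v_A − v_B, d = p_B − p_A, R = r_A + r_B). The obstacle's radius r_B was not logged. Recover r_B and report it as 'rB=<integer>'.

m = 7260
d = (-2, 8);  v_rel = (0, -11),  |v_rel|² = 121
v_rel×d = (0)·(8) − (-11)·(-2) = -22
since m = R²·121 − (-22)²:  R² = (484 + 7260) / 121 = 64
R = √64 = 8  ⇒  r_B = 8 − 4 = 4

rB=4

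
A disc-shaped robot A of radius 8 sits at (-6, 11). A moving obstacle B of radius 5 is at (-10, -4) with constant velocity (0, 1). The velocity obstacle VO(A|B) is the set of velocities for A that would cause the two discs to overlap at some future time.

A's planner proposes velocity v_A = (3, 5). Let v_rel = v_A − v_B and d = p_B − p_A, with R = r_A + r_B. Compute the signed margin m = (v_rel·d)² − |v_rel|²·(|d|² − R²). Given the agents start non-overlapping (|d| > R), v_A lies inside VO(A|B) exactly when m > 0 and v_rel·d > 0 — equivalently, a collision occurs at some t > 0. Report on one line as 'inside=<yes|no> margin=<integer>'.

d = (-4, -15),  |d|² = 241;  R = 8+5 = 13,  c = 241−13² = 72
v_rel = (3, 4),  |v_rel|² = 25;  v_rel·d = (3)·(-4) + (4)·(-15) = -72
25·t² + 144·t + 72 = 0  ⇒  m = (-72)² − 25·72 = 3384
m = 3384 > 0,  v_rel·d = -72 < 0  ⇒  outside

inside=no margin=3384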